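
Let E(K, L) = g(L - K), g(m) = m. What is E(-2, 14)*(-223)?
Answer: -3568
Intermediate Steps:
E(K, L) = L - K
E(-2, 14)*(-223) = (14 - 1*(-2))*(-223) = (14 + 2)*(-223) = 16*(-223) = -3568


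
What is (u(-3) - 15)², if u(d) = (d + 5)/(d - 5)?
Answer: 3721/16 ≈ 232.56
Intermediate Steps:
u(d) = (5 + d)/(-5 + d)
(u(-3) - 15)² = ((5 - 3)/(-5 - 3) - 15)² = (2/(-8) - 15)² = (-⅛*2 - 15)² = (-¼ - 15)² = (-61/4)² = 3721/16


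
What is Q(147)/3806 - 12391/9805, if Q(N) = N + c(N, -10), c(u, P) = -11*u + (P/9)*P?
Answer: -276590482/167930235 ≈ -1.6471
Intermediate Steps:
c(u, P) = -11*u + P²/9 (c(u, P) = -11*u + (P*(⅑))*P = -11*u + (P/9)*P = -11*u + P²/9)
Q(N) = 100/9 - 10*N (Q(N) = N + (-11*N + (⅑)*(-10)²) = N + (-11*N + (⅑)*100) = N + (-11*N + 100/9) = N + (100/9 - 11*N) = 100/9 - 10*N)
Q(147)/3806 - 12391/9805 = (100/9 - 10*147)/3806 - 12391/9805 = (100/9 - 1470)*(1/3806) - 12391*1/9805 = -13130/9*1/3806 - 12391/9805 = -6565/17127 - 12391/9805 = -276590482/167930235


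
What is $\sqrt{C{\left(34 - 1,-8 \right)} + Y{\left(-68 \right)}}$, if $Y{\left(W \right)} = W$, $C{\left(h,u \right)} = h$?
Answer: $i \sqrt{35} \approx 5.9161 i$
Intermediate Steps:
$\sqrt{C{\left(34 - 1,-8 \right)} + Y{\left(-68 \right)}} = \sqrt{\left(34 - 1\right) - 68} = \sqrt{33 - 68} = \sqrt{-35} = i \sqrt{35}$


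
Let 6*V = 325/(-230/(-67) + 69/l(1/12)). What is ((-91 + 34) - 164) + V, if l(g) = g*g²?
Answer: -10593092549/47932644 ≈ -221.00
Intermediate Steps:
l(g) = g³
V = 21775/47932644 (V = (325/(-230/(-67) + 69/((1/12)³)))/6 = (325/(-230*(-1/67) + 69/((1/12)³)))/6 = (325/(230/67 + 69/(1/1728)))/6 = (325/(230/67 + 69*1728))/6 = (325/(230/67 + 119232))/6 = (325/(7988774/67))/6 = (325*(67/7988774))/6 = (⅙)*(21775/7988774) = 21775/47932644 ≈ 0.00045428)
((-91 + 34) - 164) + V = ((-91 + 34) - 164) + 21775/47932644 = (-57 - 164) + 21775/47932644 = -221 + 21775/47932644 = -10593092549/47932644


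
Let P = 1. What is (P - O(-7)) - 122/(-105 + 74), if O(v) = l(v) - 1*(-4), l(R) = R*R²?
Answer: 10662/31 ≈ 343.94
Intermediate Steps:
l(R) = R³
O(v) = 4 + v³ (O(v) = v³ - 1*(-4) = v³ + 4 = 4 + v³)
(P - O(-7)) - 122/(-105 + 74) = (1 - (4 + (-7)³)) - 122/(-105 + 74) = (1 - (4 - 343)) - 122/(-31) = (1 - 1*(-339)) - 1/31*(-122) = (1 + 339) + 122/31 = 340 + 122/31 = 10662/31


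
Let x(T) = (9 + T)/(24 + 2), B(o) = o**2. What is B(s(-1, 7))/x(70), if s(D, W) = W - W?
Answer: 0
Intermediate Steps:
s(D, W) = 0
x(T) = 9/26 + T/26 (x(T) = (9 + T)/26 = (9 + T)*(1/26) = 9/26 + T/26)
B(s(-1, 7))/x(70) = 0**2/(9/26 + (1/26)*70) = 0/(9/26 + 35/13) = 0/(79/26) = 0*(26/79) = 0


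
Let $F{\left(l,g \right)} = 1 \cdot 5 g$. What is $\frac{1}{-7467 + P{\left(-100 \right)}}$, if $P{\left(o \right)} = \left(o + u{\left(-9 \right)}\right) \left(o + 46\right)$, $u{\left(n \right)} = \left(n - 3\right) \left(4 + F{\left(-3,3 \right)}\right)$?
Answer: $\frac{1}{10245} \approx 9.7609 \cdot 10^{-5}$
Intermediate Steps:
$F{\left(l,g \right)} = 5 g$
$u{\left(n \right)} = -57 + 19 n$ ($u{\left(n \right)} = \left(n - 3\right) \left(4 + 5 \cdot 3\right) = \left(-3 + n\right) \left(4 + 15\right) = \left(-3 + n\right) 19 = -57 + 19 n$)
$P{\left(o \right)} = \left(-228 + o\right) \left(46 + o\right)$ ($P{\left(o \right)} = \left(o + \left(-57 + 19 \left(-9\right)\right)\right) \left(o + 46\right) = \left(o - 228\right) \left(46 + o\right) = \left(-228 + o\right) \left(46 + o\right)$)
$\frac{1}{-7467 + P{\left(-100 \right)}} = \frac{1}{-7467 - \left(-7712 - 10000\right)} = \frac{1}{-7467 + \left(-10488 + 10000 + 18200\right)} = \frac{1}{-7467 + 17712} = \frac{1}{10245}$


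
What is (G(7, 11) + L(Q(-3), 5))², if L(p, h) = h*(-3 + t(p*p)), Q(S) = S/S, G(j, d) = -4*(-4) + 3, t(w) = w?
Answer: 81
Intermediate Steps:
G(j, d) = 19 (G(j, d) = 16 + 3 = 19)
Q(S) = 1
L(p, h) = h*(-3 + p²) (L(p, h) = h*(-3 + p*p) = h*(-3 + p²))
(G(7, 11) + L(Q(-3), 5))² = (19 + 5*(-3 + 1²))² = (19 + 5*(-3 + 1))² = (19 + 5*(-2))² = (19 - 10)² = 9² = 81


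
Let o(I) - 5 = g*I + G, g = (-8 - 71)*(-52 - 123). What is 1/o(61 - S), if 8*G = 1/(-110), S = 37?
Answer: 880/291988399 ≈ 3.0138e-6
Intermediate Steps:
G = -1/880 (G = (⅛)/(-110) = (⅛)*(-1/110) = -1/880 ≈ -0.0011364)
g = 13825 (g = -79*(-175) = 13825)
o(I) = 4399/880 + 13825*I (o(I) = 5 + (13825*I - 1/880) = 5 + (-1/880 + 13825*I) = 4399/880 + 13825*I)
1/o(61 - S) = 1/(4399/880 + 13825*(61 - 1*37)) = 1/(4399/880 + 13825*(61 - 37)) = 1/(4399/880 + 13825*24) = 1/(4399/880 + 331800) = 1/(291988399/880) = 880/291988399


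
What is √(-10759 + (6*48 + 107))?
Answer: 2*I*√2591 ≈ 101.8*I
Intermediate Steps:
√(-10759 + (6*48 + 107)) = √(-10759 + (288 + 107)) = √(-10759 + 395) = √(-10364) = 2*I*√2591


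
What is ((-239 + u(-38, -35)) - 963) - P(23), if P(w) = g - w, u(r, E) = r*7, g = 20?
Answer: -1465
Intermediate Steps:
u(r, E) = 7*r
P(w) = 20 - w
((-239 + u(-38, -35)) - 963) - P(23) = ((-239 + 7*(-38)) - 963) - (20 - 1*23) = ((-239 - 266) - 963) - (20 - 23) = (-505 - 963) - 1*(-3) = -1468 + 3 = -1465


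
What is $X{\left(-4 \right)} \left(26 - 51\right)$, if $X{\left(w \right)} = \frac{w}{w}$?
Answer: $-25$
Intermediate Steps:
$X{\left(w \right)} = 1$
$X{\left(-4 \right)} \left(26 - 51\right) = 1 \left(26 - 51\right) = 1 \left(-25\right) = -25$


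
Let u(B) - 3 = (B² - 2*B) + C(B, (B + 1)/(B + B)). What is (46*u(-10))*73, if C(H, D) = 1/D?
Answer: 3784466/9 ≈ 4.2050e+5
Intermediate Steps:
u(B) = 3 + B² - 2*B + 2*B/(1 + B) (u(B) = 3 + ((B² - 2*B) + 1/((B + 1)/(B + B))) = 3 + ((B² - 2*B) + 1/((1 + B)/((2*B)))) = 3 + ((B² - 2*B) + 1/((1 + B)*(1/(2*B)))) = 3 + ((B² - 2*B) + 1/((1 + B)/(2*B))) = 3 + ((B² - 2*B) + 2*B/(1 + B)) = 3 + (B² - 2*B + 2*B/(1 + B)) = 3 + B² - 2*B + 2*B/(1 + B))
(46*u(-10))*73 = (46*((3 + (-10)³ - 1*(-10)² + 3*(-10))/(1 - 10)))*73 = (46*((3 - 1000 - 1*100 - 30)/(-9)))*73 = (46*(-(3 - 1000 - 100 - 30)/9))*73 = (46*(-⅑*(-1127)))*73 = (46*(1127/9))*73 = (51842/9)*73 = 3784466/9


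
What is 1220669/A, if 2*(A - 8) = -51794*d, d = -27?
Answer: 1220669/699227 ≈ 1.7457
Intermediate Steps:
A = 699227 (A = 8 + (-51794*(-27))/2 = 8 + (1/2)*1398438 = 8 + 699219 = 699227)
1220669/A = 1220669/699227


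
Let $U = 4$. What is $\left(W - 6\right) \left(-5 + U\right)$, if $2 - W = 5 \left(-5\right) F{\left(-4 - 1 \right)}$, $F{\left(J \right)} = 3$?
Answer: $-71$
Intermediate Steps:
$W = 77$ ($W = 2 - 5 \left(-5\right) 3 = 2 - \left(-25\right) 3 = 2 - -75 = 2 + 75 = 77$)
$\left(W - 6\right) \left(-5 + U\right) = \left(77 - 6\right) \left(-5 + 4\right) = 71 \left(-1\right) = -71$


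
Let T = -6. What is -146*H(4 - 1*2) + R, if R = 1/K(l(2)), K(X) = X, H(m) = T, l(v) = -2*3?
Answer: 5255/6 ≈ 875.83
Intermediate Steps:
l(v) = -6
H(m) = -6
R = -⅙ (R = 1/(-6) = -⅙ ≈ -0.16667)
-146*H(4 - 1*2) + R = -146*(-6) - ⅙ = 876 - ⅙ = 5255/6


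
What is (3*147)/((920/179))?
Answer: 78939/920 ≈ 85.803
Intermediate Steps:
(3*147)/((920/179)) = 441/((920*(1/179))) = 441/(920/179) = 441*(179/920) = 78939/920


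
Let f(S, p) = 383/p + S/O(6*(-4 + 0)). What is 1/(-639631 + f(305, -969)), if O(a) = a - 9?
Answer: -10659/6817929557 ≈ -1.5634e-6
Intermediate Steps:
O(a) = -9 + a
f(S, p) = 383/p - S/33 (f(S, p) = 383/p + S/(-9 + 6*(-4 + 0)) = 383/p + S/(-9 + 6*(-4)) = 383/p + S/(-9 - 24) = 383/p + S/(-33) = 383/p + S*(-1/33) = 383/p - S/33)
1/(-639631 + f(305, -969)) = 1/(-639631 + (383/(-969) - 1/33*305)) = 1/(-639631 + (383*(-1/969) - 305/33)) = 1/(-639631 + (-383/969 - 305/33)) = 1/(-639631 - 102728/10659) = 1/(-6817929557/10659) = -10659/6817929557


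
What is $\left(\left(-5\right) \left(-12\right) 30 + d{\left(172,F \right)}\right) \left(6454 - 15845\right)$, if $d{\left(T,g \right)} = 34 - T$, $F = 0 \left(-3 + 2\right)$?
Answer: $-15607842$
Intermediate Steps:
$F = 0$ ($F = 0 \left(-1\right) = 0$)
$\left(\left(-5\right) \left(-12\right) 30 + d{\left(172,F \right)}\right) \left(6454 - 15845\right) = \left(\left(-5\right) \left(-12\right) 30 + \left(34 - 172\right)\right) \left(6454 - 15845\right) = \left(60 \cdot 30 + \left(34 - 172\right)\right) \left(-9391\right) = \left(1800 - 138\right) \left(-9391\right) = 1662 \left(-9391\right) = -15607842$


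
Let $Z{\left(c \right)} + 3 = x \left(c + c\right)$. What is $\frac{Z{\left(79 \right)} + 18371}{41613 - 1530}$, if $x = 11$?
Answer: $\frac{6702}{13361} \approx 0.50161$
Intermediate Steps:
$Z{\left(c \right)} = -3 + 22 c$ ($Z{\left(c \right)} = -3 + 11 \left(c + c\right) = -3 + 11 \cdot 2 c = -3 + 22 c$)
$\frac{Z{\left(79 \right)} + 18371}{41613 - 1530} = \frac{\left(-3 + 22 \cdot 79\right) + 18371}{41613 - 1530} = \frac{\left(-3 + 1738\right) + 18371}{40083} = \left(1735 + 18371\right) \frac{1}{40083} = 20106 \cdot \frac{1}{40083} = \frac{6702}{13361}$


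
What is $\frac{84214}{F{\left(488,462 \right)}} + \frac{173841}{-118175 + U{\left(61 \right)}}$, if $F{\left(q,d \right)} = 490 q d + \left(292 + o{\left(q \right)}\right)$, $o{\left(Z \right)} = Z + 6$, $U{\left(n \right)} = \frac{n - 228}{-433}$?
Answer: $- \frac{461746339938137}{314051268806856} \approx -1.4703$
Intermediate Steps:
$U{\left(n \right)} = \frac{228}{433} - \frac{n}{433}$ ($U{\left(n \right)} = \left(-228 + n\right) \left(- \frac{1}{433}\right) = \frac{228}{433} - \frac{n}{433}$)
$o{\left(Z \right)} = 6 + Z$
$F{\left(q,d \right)} = 298 + q + 490 d q$ ($F{\left(q,d \right)} = 490 q d + \left(292 + \left(6 + q\right)\right) = 490 d q + \left(298 + q\right) = 298 + q + 490 d q$)
$\frac{84214}{F{\left(488,462 \right)}} + \frac{173841}{-118175 + U{\left(61 \right)}} = \frac{84214}{298 + 488 + 490 \cdot 462 \cdot 488} + \frac{173841}{-118175 + \left(\frac{228}{433} - \frac{61}{433}\right)} = \frac{84214}{298 + 488 + 110473440} + \frac{173841}{-118175 + \left(\frac{228}{433} - \frac{61}{433}\right)} = \frac{84214}{110474226} + \frac{173841}{-118175 + \frac{167}{433}} = 84214 \cdot \frac{1}{110474226} + \frac{173841}{- \frac{51169608}{433}} = \frac{42107}{55237113} + 173841 \left(- \frac{433}{51169608}\right) = \frac{42107}{55237113} - \frac{25091051}{17056536} = - \frac{461746339938137}{314051268806856}$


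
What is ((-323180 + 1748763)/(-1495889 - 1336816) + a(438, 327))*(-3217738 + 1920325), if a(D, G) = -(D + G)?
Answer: 312596512602556/314745 ≈ 9.9317e+8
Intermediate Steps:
a(D, G) = -D - G
((-323180 + 1748763)/(-1495889 - 1336816) + a(438, 327))*(-3217738 + 1920325) = ((-323180 + 1748763)/(-1495889 - 1336816) + (-1*438 - 1*327))*(-3217738 + 1920325) = (1425583/(-2832705) + (-438 - 327))*(-1297413) = (1425583*(-1/2832705) - 765)*(-1297413) = (-1425583/2832705 - 765)*(-1297413) = -2168444908/2832705*(-1297413) = 312596512602556/314745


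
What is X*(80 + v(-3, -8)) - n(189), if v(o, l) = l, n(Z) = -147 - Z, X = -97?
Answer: -6648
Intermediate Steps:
X*(80 + v(-3, -8)) - n(189) = -97*(80 - 8) - (-147 - 1*189) = -97*72 - (-147 - 189) = -6984 - 1*(-336) = -6984 + 336 = -6648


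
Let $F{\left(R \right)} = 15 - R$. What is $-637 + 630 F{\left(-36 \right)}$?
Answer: $31493$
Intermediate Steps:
$-637 + 630 F{\left(-36 \right)} = -637 + 630 \left(15 - -36\right) = -637 + 630 \left(15 + 36\right) = -637 + 630 \cdot 51 = -637 + 32130 = 31493$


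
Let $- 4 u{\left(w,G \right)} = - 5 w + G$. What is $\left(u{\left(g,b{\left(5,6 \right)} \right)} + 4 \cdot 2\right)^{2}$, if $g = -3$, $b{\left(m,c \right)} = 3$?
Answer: $\frac{49}{4} \approx 12.25$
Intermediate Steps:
$u{\left(w,G \right)} = - \frac{G}{4} + \frac{5 w}{4}$ ($u{\left(w,G \right)} = - \frac{- 5 w + G}{4} = - \frac{G - 5 w}{4} = - \frac{G}{4} + \frac{5 w}{4}$)
$\left(u{\left(g,b{\left(5,6 \right)} \right)} + 4 \cdot 2\right)^{2} = \left(\left(\left(- \frac{1}{4}\right) 3 + \frac{5}{4} \left(-3\right)\right) + 4 \cdot 2\right)^{2} = \left(\left(- \frac{3}{4} - \frac{15}{4}\right) + 8\right)^{2} = \left(- \frac{9}{2} + 8\right)^{2} = \left(\frac{7}{2}\right)^{2} = \frac{49}{4}$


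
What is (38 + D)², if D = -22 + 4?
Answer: 400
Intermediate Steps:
D = -18
(38 + D)² = (38 - 18)² = 20² = 400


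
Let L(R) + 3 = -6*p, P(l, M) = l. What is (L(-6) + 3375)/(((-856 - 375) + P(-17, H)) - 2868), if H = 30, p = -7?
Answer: -569/686 ≈ -0.82945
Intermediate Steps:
L(R) = 39 (L(R) = -3 - 6*(-7) = -3 + 42 = 39)
(L(-6) + 3375)/(((-856 - 375) + P(-17, H)) - 2868) = (39 + 3375)/(((-856 - 375) - 17) - 2868) = 3414/((-1231 - 17) - 2868) = 3414/(-1248 - 2868) = 3414/(-4116) = 3414*(-1/4116) = -569/686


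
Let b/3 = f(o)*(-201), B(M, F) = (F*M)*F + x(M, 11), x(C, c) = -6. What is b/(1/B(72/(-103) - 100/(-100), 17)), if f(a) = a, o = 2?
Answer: -10059246/103 ≈ -97663.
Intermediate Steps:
B(M, F) = -6 + M*F**2 (B(M, F) = (F*M)*F - 6 = M*F**2 - 6 = -6 + M*F**2)
b = -1206 (b = 3*(2*(-201)) = 3*(-402) = -1206)
b/(1/B(72/(-103) - 100/(-100), 17)) = -1206/(1/(-6 + (72/(-103) - 100/(-100))*17**2)) = -1206/(1/(-6 + (72*(-1/103) - 100*(-1/100))*289)) = -1206/(1/(-6 + (-72/103 + 1)*289)) = -1206/(1/(-6 + (31/103)*289)) = -1206/(1/(-6 + 8959/103)) = -1206/(1/(8341/103)) = -1206/103/8341 = -1206*8341/103 = -10059246/103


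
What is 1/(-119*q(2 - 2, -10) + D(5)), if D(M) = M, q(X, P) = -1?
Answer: 1/124 ≈ 0.0080645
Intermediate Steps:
1/(-119*q(2 - 2, -10) + D(5)) = 1/(-119*(-1) + 5) = 1/(119 + 5) = 1/124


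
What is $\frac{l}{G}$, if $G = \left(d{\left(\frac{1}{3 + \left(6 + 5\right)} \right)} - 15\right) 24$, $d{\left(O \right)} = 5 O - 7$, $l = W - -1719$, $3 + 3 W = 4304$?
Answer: $- \frac{33103}{5454} \approx -6.0695$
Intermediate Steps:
$W = \frac{4301}{3}$ ($W = -1 + \frac{1}{3} \cdot 4304 = -1 + \frac{4304}{3} = \frac{4301}{3} \approx 1433.7$)
$l = \frac{9458}{3}$ ($l = \frac{4301}{3} - -1719 = \frac{4301}{3} + 1719 = \frac{9458}{3} \approx 3152.7$)
$d{\left(O \right)} = -7 + 5 O$
$G = - \frac{3636}{7}$ ($G = \left(\left(-7 + \frac{5}{3 + \left(6 + 5\right)}\right) - 15\right) 24 = \left(\left(-7 + \frac{5}{3 + 11}\right) - 15\right) 24 = \left(\left(-7 + \frac{5}{14}\right) - 15\right) 24 = \left(- \frac{93}{14} - 15\right) 24 = \left(- \frac{303}{14}\right) 24 = - \frac{3636}{7} \approx -519.43$)
$\frac{l}{G} = \frac{9458}{3 \left(- \frac{3636}{7}\right)} = \frac{9458}{3} \left(- \frac{7}{3636}\right) = - \frac{33103}{5454}$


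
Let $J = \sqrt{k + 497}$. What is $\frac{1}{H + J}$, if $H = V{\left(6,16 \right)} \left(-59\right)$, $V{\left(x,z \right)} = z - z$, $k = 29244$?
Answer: $\frac{\sqrt{29741}}{29741} \approx 0.0057986$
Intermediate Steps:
$V{\left(x,z \right)} = 0$
$H = 0$ ($H = 0 \left(-59\right) = 0$)
$J = \sqrt{29741}$ ($J = \sqrt{29244 + 497} = \sqrt{29741} \approx 172.46$)
$\frac{1}{H + J} = \frac{1}{0 + \sqrt{29741}} = \frac{1}{\sqrt{29741}} = \frac{\sqrt{29741}}{29741}$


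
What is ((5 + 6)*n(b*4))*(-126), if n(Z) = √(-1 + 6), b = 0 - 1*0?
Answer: -1386*√5 ≈ -3099.2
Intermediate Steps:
b = 0 (b = 0 + 0 = 0)
n(Z) = √5
((5 + 6)*n(b*4))*(-126) = ((5 + 6)*√5)*(-126) = (11*√5)*(-126) = -1386*√5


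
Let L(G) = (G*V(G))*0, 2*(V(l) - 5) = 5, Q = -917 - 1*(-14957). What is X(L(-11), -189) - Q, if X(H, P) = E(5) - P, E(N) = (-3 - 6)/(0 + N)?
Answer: -69264/5 ≈ -13853.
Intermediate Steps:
Q = 14040 (Q = -917 + 14957 = 14040)
E(N) = -9/N
V(l) = 15/2 (V(l) = 5 + (½)*5 = 5 + 5/2 = 15/2)
L(G) = 0 (L(G) = (G*(15/2))*0 = (15*G/2)*0 = 0)
X(H, P) = -9/5 - P
X(L(-11), -189) - Q = (-9/5 - 1*(-189)) - 1*14040 = (-9/5 + 189) - 14040 = 936/5 - 14040 = -69264/5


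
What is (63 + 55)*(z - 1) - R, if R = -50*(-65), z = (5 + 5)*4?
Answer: 1352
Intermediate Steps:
z = 40 (z = 10*4 = 40)
R = 3250
(63 + 55)*(z - 1) - R = (63 + 55)*(40 - 1) - 1*3250 = 118*39 - 3250 = 4602 - 3250 = 1352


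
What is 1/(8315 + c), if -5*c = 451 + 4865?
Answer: 5/36259 ≈ 0.00013790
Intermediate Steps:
c = -5316/5 (c = -(451 + 4865)/5 = -⅕*5316 = -5316/5 ≈ -1063.2)
1/(8315 + c) = 1/(8315 - 5316/5) = 1/(36259/5) = 5/36259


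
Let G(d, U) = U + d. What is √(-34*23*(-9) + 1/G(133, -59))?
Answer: √38540162/74 ≈ 83.893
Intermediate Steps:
√(-34*23*(-9) + 1/G(133, -59)) = √(-34*23*(-9) + 1/(-59 + 133)) = √(-782*(-9) + 1/74) = √(7038 + 1/74) = √(520813/74) = √38540162/74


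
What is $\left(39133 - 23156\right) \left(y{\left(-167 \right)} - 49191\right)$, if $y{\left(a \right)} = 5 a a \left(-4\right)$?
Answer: $-9697575667$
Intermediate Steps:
$y{\left(a \right)} = - 20 a^{2}$ ($y{\left(a \right)} = 5 a^{2} \left(-4\right) = - 20 a^{2}$)
$\left(39133 - 23156\right) \left(y{\left(-167 \right)} - 49191\right) = \left(39133 - 23156\right) \left(- 20 \left(-167\right)^{2} - 49191\right) = 15977 \left(\left(-20\right) 27889 - 49191\right) = 15977 \left(-557780 - 49191\right) = 15977 \left(-606971\right) = -9697575667$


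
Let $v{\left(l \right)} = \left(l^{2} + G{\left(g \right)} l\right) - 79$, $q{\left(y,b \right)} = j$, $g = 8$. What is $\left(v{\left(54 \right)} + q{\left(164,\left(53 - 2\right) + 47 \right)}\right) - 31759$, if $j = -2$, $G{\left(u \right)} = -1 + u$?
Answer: $-28546$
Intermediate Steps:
$q{\left(y,b \right)} = -2$
$v{\left(l \right)} = -79 + l^{2} + 7 l$ ($v{\left(l \right)} = \left(l^{2} + \left(-1 + 8\right) l\right) - 79 = \left(l^{2} + 7 l\right) - 79 = -79 + l^{2} + 7 l$)
$\left(v{\left(54 \right)} + q{\left(164,\left(53 - 2\right) + 47 \right)}\right) - 31759 = \left(\left(-79 + 54^{2} + 7 \cdot 54\right) - 2\right) - 31759 = \left(\left(-79 + 2916 + 378\right) - 2\right) - 31759 = \left(3215 - 2\right) - 31759 = 3213 - 31759 = -28546$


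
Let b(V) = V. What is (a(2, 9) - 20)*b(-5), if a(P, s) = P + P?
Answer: 80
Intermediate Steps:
a(P, s) = 2*P
(a(2, 9) - 20)*b(-5) = (2*2 - 20)*(-5) = (4 - 20)*(-5) = -16*(-5) = 80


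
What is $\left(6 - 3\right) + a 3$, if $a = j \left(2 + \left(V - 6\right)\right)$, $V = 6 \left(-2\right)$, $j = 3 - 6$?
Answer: $147$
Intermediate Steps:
$j = -3$ ($j = 3 - 6 = -3$)
$V = -12$
$a = 48$ ($a = - 3 \left(2 - 18\right) = \left(-3\right) \left(-16\right) = 48$)
$\left(6 - 3\right) + a 3 = \left(6 - 3\right) + 48 \cdot 3 = 3 + 144 = 147$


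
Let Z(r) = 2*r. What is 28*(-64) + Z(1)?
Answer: -1790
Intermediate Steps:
28*(-64) + Z(1) = 28*(-64) + 2*1 = -1792 + 2 = -1790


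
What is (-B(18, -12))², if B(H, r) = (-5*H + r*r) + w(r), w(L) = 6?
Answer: 3600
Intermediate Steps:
B(H, r) = 6 + r² - 5*H (B(H, r) = (-5*H + r*r) + 6 = (-5*H + r²) + 6 = (r² - 5*H) + 6 = 6 + r² - 5*H)
(-B(18, -12))² = (-(6 + (-12)² - 5*18))² = (-(6 + 144 - 90))² = (-1*60)² = (-60)² = 3600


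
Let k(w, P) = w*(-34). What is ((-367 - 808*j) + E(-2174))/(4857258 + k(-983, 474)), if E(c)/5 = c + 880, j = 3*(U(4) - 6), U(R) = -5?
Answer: 19827/4890680 ≈ 0.0040540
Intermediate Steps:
j = -33 (j = 3*(-5 - 6) = 3*(-11) = -33)
k(w, P) = -34*w
E(c) = 4400 + 5*c (E(c) = 5*(c + 880) = 5*(880 + c) = 4400 + 5*c)
((-367 - 808*j) + E(-2174))/(4857258 + k(-983, 474)) = ((-367 - 808*(-33)) + (4400 + 5*(-2174)))/(4857258 - 34*(-983)) = ((-367 + 26664) + (4400 - 10870))/(4857258 + 33422) = (26297 - 6470)/4890680 = 19827*(1/4890680) = 19827/4890680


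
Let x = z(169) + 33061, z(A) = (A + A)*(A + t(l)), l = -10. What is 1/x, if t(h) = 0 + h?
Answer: 1/86803 ≈ 1.1520e-5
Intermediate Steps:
t(h) = h
z(A) = 2*A*(-10 + A) (z(A) = (A + A)*(A - 10) = (2*A)*(-10 + A) = 2*A*(-10 + A))
x = 86803 (x = 2*169*(-10 + 169) + 33061 = 2*169*159 + 33061 = 53742 + 33061 = 86803)
1/x = 1/86803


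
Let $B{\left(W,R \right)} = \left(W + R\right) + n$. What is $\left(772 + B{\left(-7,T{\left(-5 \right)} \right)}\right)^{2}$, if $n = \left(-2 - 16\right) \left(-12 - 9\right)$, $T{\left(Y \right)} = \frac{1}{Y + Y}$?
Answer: $\frac{130622041}{100} \approx 1.3062 \cdot 10^{6}$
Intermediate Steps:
$T{\left(Y \right)} = \frac{1}{2 Y}$
$n = 378$ ($n = \left(-18\right) \left(-21\right) = 378$)
$B{\left(W,R \right)} = 378 + R + W$ ($B{\left(W,R \right)} = \left(W + R\right) + 378 = \left(R + W\right) + 378 = 378 + R + W$)
$\left(772 + B{\left(-7,T{\left(-5 \right)} \right)}\right)^{2} = \left(772 + \left(378 + \frac{1}{2 \left(-5\right)} - 7\right)\right)^{2} = \left(772 + \left(378 + \frac{1}{2} \left(- \frac{1}{5}\right) - 7\right)\right)^{2} = \left(772 - - \frac{3709}{10}\right)^{2} = \left(772 + \frac{3709}{10}\right)^{2} = \left(\frac{11429}{10}\right)^{2} = \frac{130622041}{100}$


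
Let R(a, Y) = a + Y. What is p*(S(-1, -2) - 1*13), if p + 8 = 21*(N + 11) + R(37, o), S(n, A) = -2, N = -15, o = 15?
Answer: 600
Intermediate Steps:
R(a, Y) = Y + a
p = -40 (p = -8 + (21*(-15 + 11) + (15 + 37)) = -8 + (21*(-4) + 52) = -8 + (-84 + 52) = -8 - 32 = -40)
p*(S(-1, -2) - 1*13) = -40*(-2 - 1*13) = -40*(-2 - 13) = -40*(-15) = 600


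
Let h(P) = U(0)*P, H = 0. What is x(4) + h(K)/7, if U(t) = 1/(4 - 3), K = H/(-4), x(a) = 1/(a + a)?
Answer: ⅛ ≈ 0.12500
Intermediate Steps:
x(a) = 1/(2*a)
K = 0 (K = 0/(-4) = 0*(-¼) = 0)
U(t) = 1 (U(t) = 1/1 = 1)
h(P) = P (h(P) = 1*P = P)
x(4) + h(K)/7 = (½)/4 + 0/7 = (½)*(¼) + (⅐)*0 = ⅛ + 0 = ⅛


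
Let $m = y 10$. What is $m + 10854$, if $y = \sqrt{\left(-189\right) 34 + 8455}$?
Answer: $10854 + 10 \sqrt{2029} \approx 11304.0$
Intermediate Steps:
$y = \sqrt{2029}$ ($y = \sqrt{-6426 + 8455} = \sqrt{2029} \approx 45.044$)
$m = 10 \sqrt{2029}$ ($m = \sqrt{2029} \cdot 10 = 10 \sqrt{2029} \approx 450.44$)
$m + 10854 = 10 \sqrt{2029} + 10854 = 10854 + 10 \sqrt{2029}$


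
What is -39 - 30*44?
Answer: -1359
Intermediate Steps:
-39 - 30*44 = -39 - 1320 = -1359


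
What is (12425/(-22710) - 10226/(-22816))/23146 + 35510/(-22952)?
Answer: -2661732948051133/1720414696254432 ≈ -1.5471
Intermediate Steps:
(12425/(-22710) - 10226/(-22816))/23146 + 35510/(-22952) = (12425*(-1/22710) - 10226*(-1/22816))*(1/23146) + 35510*(-1/22952) = (-2485/4542 + 5113/11408)*(1/23146) - 17755/11476 = -2562817/25907568*1/23146 - 17755/11476 = -2562817/599656568928 - 17755/11476 = -2661732948051133/1720414696254432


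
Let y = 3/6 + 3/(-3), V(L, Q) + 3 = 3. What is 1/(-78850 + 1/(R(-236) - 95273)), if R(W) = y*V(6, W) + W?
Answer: -95509/7530884651 ≈ -1.2682e-5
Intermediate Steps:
V(L, Q) = 0 (V(L, Q) = -3 + 3 = 0)
y = -½ (y = 3*(⅙) + 3*(-⅓) = ½ - 1 = -½ ≈ -0.50000)
R(W) = W (R(W) = -½*0 + W = 0 + W = W)
1/(-78850 + 1/(R(-236) - 95273)) = 1/(-78850 + 1/(-236 - 95273)) = 1/(-78850 + 1/(-95509)) = 1/(-78850 - 1/95509) = 1/(-7530884651/95509) = -95509/7530884651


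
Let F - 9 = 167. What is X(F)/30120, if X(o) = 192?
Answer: 8/1255 ≈ 0.0063745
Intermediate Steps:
F = 176 (F = 9 + 167 = 176)
X(F)/30120 = 192/30120 = 192*(1/30120) = 8/1255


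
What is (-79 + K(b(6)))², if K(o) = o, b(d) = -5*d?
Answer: 11881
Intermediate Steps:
(-79 + K(b(6)))² = (-79 - 5*6)² = (-79 - 30)² = (-109)² = 11881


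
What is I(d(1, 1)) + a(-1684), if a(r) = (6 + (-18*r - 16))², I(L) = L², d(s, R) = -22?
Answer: 918211688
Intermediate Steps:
a(r) = (-10 - 18*r)² (a(r) = (6 + (-16 - 18*r))² = (-10 - 18*r)²)
I(d(1, 1)) + a(-1684) = (-22)² + 4*(5 + 9*(-1684))² = 484 + 4*(5 - 15156)² = 484 + 4*(-15151)² = 484 + 4*229552801 = 484 + 918211204 = 918211688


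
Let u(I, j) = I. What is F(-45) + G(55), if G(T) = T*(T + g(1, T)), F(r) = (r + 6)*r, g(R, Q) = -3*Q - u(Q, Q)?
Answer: -7320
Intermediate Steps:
g(R, Q) = -4*Q (g(R, Q) = -3*Q - Q = -4*Q)
F(r) = r*(6 + r) (F(r) = (6 + r)*r = r*(6 + r))
G(T) = -3*T² (G(T) = T*(T - 4*T) = T*(-3*T) = -3*T²)
F(-45) + G(55) = -45*(6 - 45) - 3*55² = -45*(-39) - 3*3025 = 1755 - 9075 = -7320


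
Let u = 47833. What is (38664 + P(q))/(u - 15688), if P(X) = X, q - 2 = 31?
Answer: 12899/10715 ≈ 1.2038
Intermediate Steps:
q = 33 (q = 2 + 31 = 33)
(38664 + P(q))/(u - 15688) = (38664 + 33)/(47833 - 15688) = 38697/32145 = 38697*(1/32145) = 12899/10715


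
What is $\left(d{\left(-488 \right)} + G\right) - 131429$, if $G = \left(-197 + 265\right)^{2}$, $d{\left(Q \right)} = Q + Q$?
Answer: $-127781$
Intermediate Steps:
$d{\left(Q \right)} = 2 Q$
$G = 4624$ ($G = 68^{2} = 4624$)
$\left(d{\left(-488 \right)} + G\right) - 131429 = \left(2 \left(-488\right) + 4624\right) - 131429 = \left(-976 + 4624\right) - 131429 = 3648 - 131429 = -127781$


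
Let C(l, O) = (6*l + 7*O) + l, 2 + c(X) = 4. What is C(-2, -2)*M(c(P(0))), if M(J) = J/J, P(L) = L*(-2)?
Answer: -28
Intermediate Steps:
P(L) = -2*L
c(X) = 2 (c(X) = -2 + 4 = 2)
C(l, O) = 7*O + 7*l
M(J) = 1
C(-2, -2)*M(c(P(0))) = (7*(-2) + 7*(-2))*1 = (-14 - 14)*1 = -28*1 = -28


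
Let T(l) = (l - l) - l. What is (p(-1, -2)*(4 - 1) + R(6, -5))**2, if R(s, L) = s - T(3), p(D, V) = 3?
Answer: 324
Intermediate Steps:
T(l) = -l (T(l) = 0 - l = -l)
R(s, L) = 3 + s (R(s, L) = s - (-1)*3 = s - 1*(-3) = s + 3 = 3 + s)
(p(-1, -2)*(4 - 1) + R(6, -5))**2 = (3*(4 - 1) + (3 + 6))**2 = (3*3 + 9)**2 = (9 + 9)**2 = 18**2 = 324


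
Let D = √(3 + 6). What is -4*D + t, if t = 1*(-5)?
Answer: -17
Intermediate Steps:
t = -5
D = 3 (D = √9 = 3)
-4*D + t = -4*3 - 5 = -12 - 5 = -17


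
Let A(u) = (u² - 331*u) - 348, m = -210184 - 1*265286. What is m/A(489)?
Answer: -26415/4273 ≈ -6.1818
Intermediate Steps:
m = -475470 (m = -210184 - 265286 = -475470)
A(u) = -348 + u² - 331*u
m/A(489) = -475470/(-348 + 489² - 331*489) = -475470/(-348 + 239121 - 161859) = -475470/76914 = -475470*1/76914 = -26415/4273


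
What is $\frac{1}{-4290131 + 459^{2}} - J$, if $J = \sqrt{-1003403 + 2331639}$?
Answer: $- \frac{1}{4079450} - 2 \sqrt{332059} \approx -1152.5$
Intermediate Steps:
$J = 2 \sqrt{332059}$ ($J = \sqrt{1328236} = 2 \sqrt{332059} \approx 1152.5$)
$\frac{1}{-4290131 + 459^{2}} - J = \frac{1}{-4290131 + 459^{2}} - 2 \sqrt{332059} = \frac{1}{-4290131 + 210681} - 2 \sqrt{332059} = \frac{1}{-4079450} - 2 \sqrt{332059} = - \frac{1}{4079450} - 2 \sqrt{332059}$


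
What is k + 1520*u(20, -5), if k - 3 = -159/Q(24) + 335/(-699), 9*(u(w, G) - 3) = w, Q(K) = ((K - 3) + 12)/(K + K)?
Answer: 177824098/23067 ≈ 7709.0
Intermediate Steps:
Q(K) = (9 + K)/(2*K) (Q(K) = ((-3 + K) + 12)/((2*K)) = (9 + K)*(1/(2*K)) = (9 + K)/(2*K))
u(w, G) = 3 + w/9
k = -1758874/7689 (k = 3 + (-159*48/(9 + 24) + 335/(-699)) = 3 + (-159/((1/2)*(1/24)*33) + 335*(-1/699)) = 3 + (-159/11/16 - 335/699) = 3 + (-159*16/11 - 335/699) = 3 + (-2544/11 - 335/699) = 3 - 1781941/7689 = -1758874/7689 ≈ -228.75)
k + 1520*u(20, -5) = -1758874/7689 + 1520*(3 + (1/9)*20) = -1758874/7689 + 1520*(3 + 20/9) = -1758874/7689 + 1520*(47/9) = -1758874/7689 + 71440/9 = 177824098/23067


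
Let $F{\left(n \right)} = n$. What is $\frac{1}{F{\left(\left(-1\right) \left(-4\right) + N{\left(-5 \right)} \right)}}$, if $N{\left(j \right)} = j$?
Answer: $-1$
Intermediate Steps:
$\frac{1}{F{\left(\left(-1\right) \left(-4\right) + N{\left(-5 \right)} \right)}} = \frac{1}{\left(-1\right) \left(-4\right) - 5} = \frac{1}{4 - 5} = \frac{1}{-1} = -1$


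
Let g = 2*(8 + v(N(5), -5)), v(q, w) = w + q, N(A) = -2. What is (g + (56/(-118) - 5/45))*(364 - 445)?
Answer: -6759/59 ≈ -114.56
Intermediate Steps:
v(q, w) = q + w
g = 2 (g = 2*(8 + (-2 - 5)) = 2*(8 - 7) = 2*1 = 2)
(g + (56/(-118) - 5/45))*(364 - 445) = (2 + (56/(-118) - 5/45))*(364 - 445) = (2 + (56*(-1/118) - 5*1/45))*(-81) = (2 + (-28/59 - ⅑))*(-81) = (2 - 311/531)*(-81) = (751/531)*(-81) = -6759/59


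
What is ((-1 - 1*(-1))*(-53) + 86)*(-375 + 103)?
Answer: -23392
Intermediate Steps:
((-1 - 1*(-1))*(-53) + 86)*(-375 + 103) = ((-1 + 1)*(-53) + 86)*(-272) = (0*(-53) + 86)*(-272) = (0 + 86)*(-272) = 86*(-272) = -23392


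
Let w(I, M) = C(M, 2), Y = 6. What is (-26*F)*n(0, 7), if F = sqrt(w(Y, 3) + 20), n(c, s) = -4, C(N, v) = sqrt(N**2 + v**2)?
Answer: 104*sqrt(20 + sqrt(13)) ≈ 505.29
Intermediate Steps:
w(I, M) = sqrt(4 + M**2) (w(I, M) = sqrt(M**2 + 2**2) = sqrt(M**2 + 4) = sqrt(4 + M**2))
F = sqrt(20 + sqrt(13)) (F = sqrt(sqrt(4 + 3**2) + 20) = sqrt(sqrt(4 + 9) + 20) = sqrt(sqrt(13) + 20) = sqrt(20 + sqrt(13)) ≈ 4.8586)
(-26*F)*n(0, 7) = -26*sqrt(20 + sqrt(13))*(-4) = 104*sqrt(20 + sqrt(13))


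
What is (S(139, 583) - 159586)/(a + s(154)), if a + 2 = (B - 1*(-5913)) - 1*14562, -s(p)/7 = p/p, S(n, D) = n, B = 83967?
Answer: -53149/25103 ≈ -2.1172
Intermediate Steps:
s(p) = -7 (s(p) = -7*p/p = -7*1 = -7)
a = 75316 (a = -2 + ((83967 - 1*(-5913)) - 1*14562) = -2 + ((83967 + 5913) - 14562) = -2 + (89880 - 14562) = -2 + 75318 = 75316)
(S(139, 583) - 159586)/(a + s(154)) = (139 - 159586)/(75316 - 7) = -159447/75309 = -159447*1/75309 = -53149/25103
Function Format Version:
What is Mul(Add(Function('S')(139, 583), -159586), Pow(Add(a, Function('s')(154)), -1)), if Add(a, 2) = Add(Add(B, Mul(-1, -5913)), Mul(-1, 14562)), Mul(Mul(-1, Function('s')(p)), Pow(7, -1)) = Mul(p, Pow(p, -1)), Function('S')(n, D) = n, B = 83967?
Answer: Rational(-53149, 25103) ≈ -2.1172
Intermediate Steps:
Function('s')(p) = -7 (Function('s')(p) = Mul(-7, Mul(p, Pow(p, -1))) = Mul(-7, 1) = -7)
a = 75316 (a = Add(-2, Add(Add(83967, Mul(-1, -5913)), Mul(-1, 14562))) = Add(-2, Add(Add(83967, 5913), -14562)) = Add(-2, Add(89880, -14562)) = Add(-2, 75318) = 75316)
Mul(Add(Function('S')(139, 583), -159586), Pow(Add(a, Function('s')(154)), -1)) = Mul(Add(139, -159586), Pow(Add(75316, -7), -1)) = Mul(-159447, Pow(75309, -1)) = Mul(-159447, Rational(1, 75309)) = Rational(-53149, 25103)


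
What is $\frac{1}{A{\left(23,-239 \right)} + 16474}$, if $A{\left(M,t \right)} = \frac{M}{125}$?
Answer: $\frac{125}{2059273} \approx 6.0701 \cdot 10^{-5}$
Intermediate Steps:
$A{\left(M,t \right)} = \frac{M}{125}$ ($A{\left(M,t \right)} = M \frac{1}{125} = \frac{M}{125}$)
$\frac{1}{A{\left(23,-239 \right)} + 16474} = \frac{1}{\frac{1}{125} \cdot 23 + 16474} = \frac{1}{\frac{23}{125} + 16474} = \frac{1}{\frac{2059273}{125}} = \frac{125}{2059273}$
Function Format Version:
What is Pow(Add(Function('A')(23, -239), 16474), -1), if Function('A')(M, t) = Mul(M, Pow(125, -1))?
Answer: Rational(125, 2059273) ≈ 6.0701e-5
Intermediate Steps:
Function('A')(M, t) = Mul(Rational(1, 125), M) (Function('A')(M, t) = Mul(M, Rational(1, 125)) = Mul(Rational(1, 125), M))
Pow(Add(Function('A')(23, -239), 16474), -1) = Pow(Add(Mul(Rational(1, 125), 23), 16474), -1) = Pow(Add(Rational(23, 125), 16474), -1) = Pow(Rational(2059273, 125), -1) = Rational(125, 2059273)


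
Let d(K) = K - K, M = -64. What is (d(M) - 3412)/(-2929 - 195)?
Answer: 853/781 ≈ 1.0922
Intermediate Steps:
d(K) = 0
(d(M) - 3412)/(-2929 - 195) = (0 - 3412)/(-2929 - 195) = -3412/(-3124) = -3412*(-1/3124) = 853/781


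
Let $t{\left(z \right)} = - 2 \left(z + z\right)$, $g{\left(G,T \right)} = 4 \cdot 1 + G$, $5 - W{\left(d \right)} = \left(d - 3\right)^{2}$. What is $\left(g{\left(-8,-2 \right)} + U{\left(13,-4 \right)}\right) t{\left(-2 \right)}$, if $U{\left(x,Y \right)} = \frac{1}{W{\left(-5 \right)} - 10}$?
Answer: $- \frac{2216}{69} \approx -32.116$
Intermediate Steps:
$W{\left(d \right)} = 5 - \left(-3 + d\right)^{2}$ ($W{\left(d \right)} = 5 - \left(d - 3\right)^{2} = 5 - \left(-3 + d\right)^{2}$)
$g{\left(G,T \right)} = 4 + G$
$t{\left(z \right)} = - 4 z$ ($t{\left(z \right)} = - 2 \cdot 2 z = - 4 z$)
$U{\left(x,Y \right)} = - \frac{1}{69}$ ($U{\left(x,Y \right)} = \frac{1}{\left(5 - \left(-3 - 5\right)^{2}\right) - 10} = \frac{1}{\left(5 - \left(-8\right)^{2}\right) - 10} = \frac{1}{\left(5 - 64\right) - 10} = \frac{1}{-59 - 10} = \frac{1}{-69} = - \frac{1}{69}$)
$\left(g{\left(-8,-2 \right)} + U{\left(13,-4 \right)}\right) t{\left(-2 \right)} = \left(\left(4 - 8\right) - \frac{1}{69}\right) \left(\left(-4\right) \left(-2\right)\right) = \left(-4 - \frac{1}{69}\right) 8 = \left(- \frac{277}{69}\right) 8 = - \frac{2216}{69}$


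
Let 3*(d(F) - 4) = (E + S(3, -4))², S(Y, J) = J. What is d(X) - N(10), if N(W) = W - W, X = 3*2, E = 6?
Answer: 16/3 ≈ 5.3333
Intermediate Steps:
X = 6
N(W) = 0
d(F) = 16/3 (d(F) = 4 + (6 - 4)²/3 = 4 + (⅓)*2² = 4 + (⅓)*4 = 4 + 4/3 = 16/3)
d(X) - N(10) = 16/3 - 1*0 = 16/3 + 0 = 16/3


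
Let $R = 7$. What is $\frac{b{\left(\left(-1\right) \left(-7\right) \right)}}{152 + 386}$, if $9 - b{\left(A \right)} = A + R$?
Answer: $- \frac{5}{538} \approx -0.0092937$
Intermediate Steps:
$b{\left(A \right)} = 2 - A$ ($b{\left(A \right)} = 9 - \left(A + 7\right) = 9 - \left(7 + A\right) = 2 - A$)
$\frac{b{\left(\left(-1\right) \left(-7\right) \right)}}{152 + 386} = \frac{2 - \left(-1\right) \left(-7\right)}{152 + 386} = \frac{2 - 7}{538} = \left(2 - 7\right) \frac{1}{538} = \left(-5\right) \frac{1}{538} = - \frac{5}{538}$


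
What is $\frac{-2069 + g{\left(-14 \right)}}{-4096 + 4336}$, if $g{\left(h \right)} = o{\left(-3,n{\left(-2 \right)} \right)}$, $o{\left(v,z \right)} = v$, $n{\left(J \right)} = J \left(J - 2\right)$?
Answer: $- \frac{259}{30} \approx -8.6333$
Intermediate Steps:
$n{\left(J \right)} = J \left(-2 + J\right)$
$g{\left(h \right)} = -3$
$\frac{-2069 + g{\left(-14 \right)}}{-4096 + 4336} = \frac{-2069 - 3}{-4096 + 4336} = - \frac{2072}{240} = \left(-2072\right) \frac{1}{240} = - \frac{259}{30}$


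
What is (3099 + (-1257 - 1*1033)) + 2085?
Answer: 2894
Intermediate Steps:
(3099 + (-1257 - 1*1033)) + 2085 = (3099 + (-1257 - 1033)) + 2085 = (3099 - 2290) + 2085 = 809 + 2085 = 2894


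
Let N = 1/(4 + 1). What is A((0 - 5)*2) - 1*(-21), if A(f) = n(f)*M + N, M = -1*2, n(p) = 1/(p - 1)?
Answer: 1176/55 ≈ 21.382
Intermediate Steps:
n(p) = 1/(-1 + p)
N = ⅕ (N = 1/5 = ⅕ ≈ 0.20000)
M = -2
A(f) = ⅕ - 2/(-1 + f) (A(f) = -2/(-1 + f) + ⅕ = ⅕ - 2/(-1 + f))
A((0 - 5)*2) - 1*(-21) = (-11 + (0 - 5)*2)/(5*(-1 + (0 - 5)*2)) - 1*(-21) = (-11 - 5*2)/(5*(-1 - 5*2)) + 21 = (-11 - 10)/(5*(-1 - 10)) + 21 = (⅕)*(-21)/(-11) + 21 = (⅕)*(-1/11)*(-21) + 21 = 21/55 + 21 = 1176/55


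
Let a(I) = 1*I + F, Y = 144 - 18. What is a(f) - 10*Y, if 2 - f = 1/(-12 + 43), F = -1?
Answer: -39030/31 ≈ -1259.0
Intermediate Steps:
Y = 126
f = 61/31 (f = 2 - 1/(-12 + 43) = 2 - 1/31 = 61/31 ≈ 1.9677)
a(I) = -1 + I (a(I) = 1*I - 1 = I - 1 = -1 + I)
a(f) - 10*Y = (-1 + 61/31) - 10*126 = 30/31 - 1*1260 = 30/31 - 1260 = -39030/31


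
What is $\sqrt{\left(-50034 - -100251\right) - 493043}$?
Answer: $i \sqrt{442826} \approx 665.45 i$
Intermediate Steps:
$\sqrt{\left(-50034 - -100251\right) - 493043} = \sqrt{\left(-50034 + 100251\right) - 493043} = \sqrt{50217 - 493043} = \sqrt{-442826} = i \sqrt{442826}$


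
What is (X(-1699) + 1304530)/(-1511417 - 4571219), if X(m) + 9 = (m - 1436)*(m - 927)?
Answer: -1362433/868948 ≈ -1.5679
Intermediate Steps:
X(m) = -9 + (-1436 + m)*(-927 + m) (X(m) = -9 + (m - 1436)*(m - 927) = -9 + (-1436 + m)*(-927 + m))
(X(-1699) + 1304530)/(-1511417 - 4571219) = ((1331163 + (-1699)² - 2363*(-1699)) + 1304530)/(-1511417 - 4571219) = ((1331163 + 2886601 + 4014737) + 1304530)/(-6082636) = (8232501 + 1304530)*(-1/6082636) = 9537031*(-1/6082636) = -1362433/868948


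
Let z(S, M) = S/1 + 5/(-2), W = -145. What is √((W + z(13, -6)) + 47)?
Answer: 5*I*√14/2 ≈ 9.3541*I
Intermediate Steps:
z(S, M) = -5/2 + S (z(S, M) = S*1 + 5*(-½) = S - 5/2 = -5/2 + S)
√((W + z(13, -6)) + 47) = √((-145 + (-5/2 + 13)) + 47) = √((-145 + 21/2) + 47) = √(-269/2 + 47) = √(-175/2) = 5*I*√14/2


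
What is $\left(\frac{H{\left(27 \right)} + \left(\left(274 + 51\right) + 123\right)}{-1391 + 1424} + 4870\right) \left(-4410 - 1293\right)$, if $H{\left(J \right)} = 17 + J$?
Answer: $- \frac{306445002}{11} \approx -2.7859 \cdot 10^{7}$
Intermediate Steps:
$\left(\frac{H{\left(27 \right)} + \left(\left(274 + 51\right) + 123\right)}{-1391 + 1424} + 4870\right) \left(-4410 - 1293\right) = \left(\frac{\left(17 + 27\right) + \left(\left(274 + 51\right) + 123\right)}{-1391 + 1424} + 4870\right) \left(-4410 - 1293\right) = \left(\frac{44 + \left(325 + 123\right)}{33} + 4870\right) \left(-5703\right) = \left(\left(44 + 448\right) \frac{1}{33} + 4870\right) \left(-5703\right) = \left(492 \cdot \frac{1}{33} + 4870\right) \left(-5703\right) = \left(\frac{164}{11} + 4870\right) \left(-5703\right) = \frac{53734}{11} \left(-5703\right) = - \frac{306445002}{11}$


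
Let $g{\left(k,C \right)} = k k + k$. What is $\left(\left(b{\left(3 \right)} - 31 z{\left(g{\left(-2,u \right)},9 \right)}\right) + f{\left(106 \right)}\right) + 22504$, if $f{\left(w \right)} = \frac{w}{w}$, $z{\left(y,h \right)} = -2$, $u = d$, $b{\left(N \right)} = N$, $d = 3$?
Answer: $22570$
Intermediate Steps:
$u = 3$
$g{\left(k,C \right)} = k + k^{2}$ ($g{\left(k,C \right)} = k^{2} + k = k + k^{2}$)
$f{\left(w \right)} = 1$
$\left(\left(b{\left(3 \right)} - 31 z{\left(g{\left(-2,u \right)},9 \right)}\right) + f{\left(106 \right)}\right) + 22504 = \left(\left(3 - -62\right) + 1\right) + 22504 = \left(\left(3 + 62\right) + 1\right) + 22504 = \left(65 + 1\right) + 22504 = 66 + 22504 = 22570$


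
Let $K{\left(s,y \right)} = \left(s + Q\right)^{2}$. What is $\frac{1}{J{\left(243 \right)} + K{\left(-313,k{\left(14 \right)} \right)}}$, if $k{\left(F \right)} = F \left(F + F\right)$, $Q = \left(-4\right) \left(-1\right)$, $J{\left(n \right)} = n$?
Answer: $\frac{1}{95724} \approx 1.0447 \cdot 10^{-5}$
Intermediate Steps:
$Q = 4$
$k{\left(F \right)} = 2 F^{2}$ ($k{\left(F \right)} = F 2 F = 2 F^{2}$)
$K{\left(s,y \right)} = \left(4 + s\right)^{2}$ ($K{\left(s,y \right)} = \left(s + 4\right)^{2} = \left(4 + s\right)^{2}$)
$\frac{1}{J{\left(243 \right)} + K{\left(-313,k{\left(14 \right)} \right)}} = \frac{1}{243 + \left(4 - 313\right)^{2}} = \frac{1}{243 + \left(-309\right)^{2}} = \frac{1}{243 + 95481} = \frac{1}{95724}$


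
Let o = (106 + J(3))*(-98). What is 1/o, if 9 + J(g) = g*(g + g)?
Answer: -1/11270 ≈ -8.8731e-5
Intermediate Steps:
J(g) = -9 + 2*g**2 (J(g) = -9 + g*(g + g) = -9 + g*(2*g) = -9 + 2*g**2)
o = -11270 (o = (106 + (-9 + 2*3**2))*(-98) = (106 + (-9 + 2*9))*(-98) = (106 + (-9 + 18))*(-98) = (106 + 9)*(-98) = 115*(-98) = -11270)
1/o = 1/(-11270) = -1/11270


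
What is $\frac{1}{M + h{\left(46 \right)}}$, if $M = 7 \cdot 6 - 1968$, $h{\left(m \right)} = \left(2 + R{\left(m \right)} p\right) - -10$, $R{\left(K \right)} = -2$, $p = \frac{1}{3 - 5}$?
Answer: $- \frac{1}{1913} \approx -0.00052274$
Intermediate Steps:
$p = - \frac{1}{2}$ ($p = \frac{1}{-2} = - \frac{1}{2} \approx -0.5$)
$h{\left(m \right)} = 13$ ($h{\left(m \right)} = \left(2 - -1\right) - -10 = \left(2 + 1\right) + 10 = 3 + 10 = 13$)
$M = -1926$ ($M = 42 - 1968 = -1926$)
$\frac{1}{M + h{\left(46 \right)}} = \frac{1}{-1926 + 13} = \frac{1}{-1913} = - \frac{1}{1913}$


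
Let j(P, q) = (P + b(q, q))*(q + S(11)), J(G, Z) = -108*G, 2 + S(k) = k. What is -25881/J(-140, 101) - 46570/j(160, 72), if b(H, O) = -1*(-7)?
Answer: -39045581/7575120 ≈ -5.1544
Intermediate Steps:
b(H, O) = 7
S(k) = -2 + k
j(P, q) = (7 + P)*(9 + q) (j(P, q) = (P + 7)*(q + (-2 + 11)) = (7 + P)*(q + 9) = (7 + P)*(9 + q))
-25881/J(-140, 101) - 46570/j(160, 72) = -25881/((-108*(-140))) - 46570/(63 + 7*72 + 9*160 + 160*72) = -25881/15120 - 46570/(63 + 504 + 1440 + 11520) = -25881*1/15120 - 46570/13527 = -8627/5040 - 46570*1/13527 = -8627/5040 - 46570/13527 = -39045581/7575120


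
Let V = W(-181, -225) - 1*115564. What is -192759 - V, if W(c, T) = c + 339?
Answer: -77353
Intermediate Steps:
W(c, T) = 339 + c
V = -115406 (V = (339 - 181) - 1*115564 = 158 - 115564 = -115406)
-192759 - V = -192759 - 1*(-115406) = -192759 + 115406 = -77353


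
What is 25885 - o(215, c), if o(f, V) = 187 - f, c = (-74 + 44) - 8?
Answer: 25913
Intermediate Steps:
c = -38 (c = -30 - 8 = -38)
25885 - o(215, c) = 25885 - (187 - 1*215) = 25885 - (187 - 215) = 25885 - 1*(-28) = 25885 + 28 = 25913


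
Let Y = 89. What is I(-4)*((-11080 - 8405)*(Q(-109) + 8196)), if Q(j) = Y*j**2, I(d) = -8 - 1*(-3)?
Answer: 103816567125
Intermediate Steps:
I(d) = -5 (I(d) = -8 + 3 = -5)
Q(j) = 89*j**2
I(-4)*((-11080 - 8405)*(Q(-109) + 8196)) = -5*(-11080 - 8405)*(89*(-109)**2 + 8196) = -(-97425)*(89*11881 + 8196) = -(-97425)*(1057409 + 8196) = -(-97425)*1065605 = -5*(-20763313425) = 103816567125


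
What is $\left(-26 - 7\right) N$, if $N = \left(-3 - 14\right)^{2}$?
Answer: $-9537$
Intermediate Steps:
$N = 289$ ($N = \left(-17\right)^{2} = 289$)
$\left(-26 - 7\right) N = \left(-26 - 7\right) 289 = \left(-33\right) 289 = -9537$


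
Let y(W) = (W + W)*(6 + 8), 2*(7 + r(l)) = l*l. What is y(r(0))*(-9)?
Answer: 1764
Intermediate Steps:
r(l) = -7 + l²/2 (r(l) = -7 + (l*l)/2 = -7 + l²/2)
y(W) = 28*W (y(W) = (2*W)*14 = 28*W)
y(r(0))*(-9) = (28*(-7 + (½)*0²))*(-9) = (28*(-7 + (½)*0))*(-9) = (28*(-7 + 0))*(-9) = (28*(-7))*(-9) = -196*(-9) = 1764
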